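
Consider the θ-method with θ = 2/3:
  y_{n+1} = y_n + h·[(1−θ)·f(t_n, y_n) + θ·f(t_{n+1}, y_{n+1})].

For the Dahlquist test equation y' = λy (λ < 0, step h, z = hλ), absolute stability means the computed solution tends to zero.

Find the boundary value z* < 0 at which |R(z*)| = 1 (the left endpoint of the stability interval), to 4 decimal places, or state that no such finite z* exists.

Set f=λy, z=hλ:
  y_{n+1} = y_n + z·[1/3·y_n + 2/3·y_{n+1}] ⇒ (1 − 2/3z)y_{n+1} = (1 + 1/3z)y_n
  R(z) = (1 + 1/3z)/(1 − 2/3z).

Solve |R(x)|<1 on ℝ⁻.
x=-1.7: |R|=0.2031
x=-2: |R|=0.1429
x=-10: |R|=0.3043
x=-100: |R|=0.4778
θ=2/3≥1/2 ⇒ |1+1/3x|<|1−2/3x| ∀x<0 ⇒ unbounded interval.

interval (−∞, 0).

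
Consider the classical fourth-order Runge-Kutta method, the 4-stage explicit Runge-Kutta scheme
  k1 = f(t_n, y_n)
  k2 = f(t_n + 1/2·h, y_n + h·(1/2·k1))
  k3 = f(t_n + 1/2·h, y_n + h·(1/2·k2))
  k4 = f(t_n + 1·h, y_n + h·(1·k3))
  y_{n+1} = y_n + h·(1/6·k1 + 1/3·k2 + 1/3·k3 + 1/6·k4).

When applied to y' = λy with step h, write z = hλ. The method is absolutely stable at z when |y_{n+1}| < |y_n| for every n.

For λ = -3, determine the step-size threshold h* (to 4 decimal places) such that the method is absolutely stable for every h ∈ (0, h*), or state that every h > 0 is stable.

With y'=λy (z=hλ):
  order 4, 4-stage ⇒ R(z)=1+z+z^2/2+z^3/6+z^4/24
  (e.g. R(-0.92)=0.40327, |R|=0.40327)

Solve |R(x)|<1 on ℝ⁻.
x=-0.92: |R|=0.4033
|R(-3.06)|=1.4996 |R(-1.86)|=0.2960 |R(-0.77)|=0.4650
Bisect:
  x_lo=-3.5406 |R|=2.8778  x_hi=-0.1085 |R|=0.8972
  mid=-1.82456 |R|=0.28938 →hi
  mid=-2.68259 |R|=0.85588 →hi
  mid=-3.11160 |R|=1.61425 →lo
  mid=-2.89710 |R|=1.18207 →lo
  mid=-2.78984 |R|=1.00688 →lo
  mid=-2.73622 |R|=0.92849 →hi
  mid=-2.76303 |R|=0.96695 →hi
  mid=-2.77644 |R|=0.98673 →hi
  mid=-2.78314 |R|=0.99676 →hi
  mid=-2.78649 |R|=1.00181 →lo
  ...
  [-2.78544,-2.78523] ⇒ x*=-2.7853
Interval (-2.7853, 0).

(-2.7853,0); λ=-3 ⇒ h* = 0.9284.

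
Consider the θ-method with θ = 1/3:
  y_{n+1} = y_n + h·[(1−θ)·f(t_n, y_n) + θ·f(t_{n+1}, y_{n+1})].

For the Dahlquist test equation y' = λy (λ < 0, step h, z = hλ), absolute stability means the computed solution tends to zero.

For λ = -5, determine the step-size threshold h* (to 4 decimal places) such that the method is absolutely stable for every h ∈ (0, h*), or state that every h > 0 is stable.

On y'=λy, z=hλ:
  y_{n+1} = y_n + z·[2/3·y_n + 1/3·y_{n+1}] ⇒ (1 − 1/3z)y_{n+1} = (1 + 2/3z)y_n
  R(z) = (1 + 2/3z)/(1 − 1/3z).

Solve |R(x)|<1 on ℝ⁻.
x=-1.73: |R|=0.0973
R=−1: 1+2/3x = −1+1/3x ⇒ -1/3x=2 ⇒ x=2/(-1/3)=-6.0000
Confirm numerically:
  x=-5.609: |R|=0.95458 <1
  x=-4.821: |R|=0.84925 <1
  x=-3.171: |R|=0.54157 <1
  x=-6.308: |R|=1.03309 >1
  x=-6.281: |R|=1.03028 >1
Stable set (-6.0000, 0).

(-6.0000,0); λ=-5 ⇒ h* = (6)/5 = 1.2000.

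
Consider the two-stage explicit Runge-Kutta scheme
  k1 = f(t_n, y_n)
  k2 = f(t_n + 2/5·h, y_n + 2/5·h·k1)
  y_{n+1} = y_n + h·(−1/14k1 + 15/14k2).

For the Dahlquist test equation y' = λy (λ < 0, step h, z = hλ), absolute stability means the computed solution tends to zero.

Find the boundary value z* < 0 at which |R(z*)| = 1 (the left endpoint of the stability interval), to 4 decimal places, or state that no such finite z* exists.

left endpoint -2.3333.

Set f=λy, z=hλ:
  k1=λy_n ⇒ h·k1=z·y_n;  k2=λ(1+2/5z)y_n ⇒ h·k2=z(1+2/5z)y_n
  y_{n+1}/y_n = 1 − 1/14z + 15/14z(1+2/5z) = 1 + z + 3/7z²
  ⇒ R(z) = 1 + z + 3/7z².

Find x<0 with |R(x)|<1.
x=-1.69: |R|=0.5340
R=1: x+3/7x²=0 ⇒ x=−7/3=-2.3333; min R=1−1/(4·3/7)=0.4167>−1
Confirm numerically:
  x=-2.249: |R|=0.91871 <1
  x=-1.604: |R|=0.49864 <1
  x=-1.405: |R|=0.44101 <1
  x=-2.892: |R|=1.69243 >1
  x=-2.564: |R|=1.25347 >1
  x=-2.554: |R|=1.24154 >1
So |R|<1 on (-2.3333, 0).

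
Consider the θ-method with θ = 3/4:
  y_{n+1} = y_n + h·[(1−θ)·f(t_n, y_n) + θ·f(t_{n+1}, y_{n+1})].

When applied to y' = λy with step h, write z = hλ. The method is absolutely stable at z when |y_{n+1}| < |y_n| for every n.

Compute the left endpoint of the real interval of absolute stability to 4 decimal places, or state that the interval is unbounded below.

With y'=λy (z=hλ):
  y_{n+1} = y_n + z·[1/4·y_n + 3/4·y_{n+1}] ⇒ (1 − 3/4z)y_{n+1} = (1 + 1/4z)y_n
  Hence R(z) = (1 + 1/4z)/(1 − 3/4z).

Find x<0 with |R(x)|<1.
x=-0.7: |R|=0.5410
x=-2: |R|=0.2000
x=-10: |R|=0.1765
x=-100: |R|=0.3158
θ=3/4≥1/2 ⇒ |1+1/4x|<|1−3/4x| ∀x<0 ⇒ unbounded interval.

interval (−∞, 0).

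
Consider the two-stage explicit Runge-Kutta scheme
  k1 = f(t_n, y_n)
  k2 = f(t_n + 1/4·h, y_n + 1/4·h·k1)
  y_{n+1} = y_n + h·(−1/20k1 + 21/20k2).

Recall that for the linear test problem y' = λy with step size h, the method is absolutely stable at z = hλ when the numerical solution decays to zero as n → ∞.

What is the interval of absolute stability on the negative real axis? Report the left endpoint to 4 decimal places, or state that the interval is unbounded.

With y'=λy (z=hλ):
  k1=λy_n ⇒ h·k1=z·y_n;  k2=λ(1+1/4z)y_n ⇒ h·k2=z(1+1/4z)y_n
  y_{n+1}/y_n = 1 − 1/20z + 21/20z(1+1/4z) = 1 + z + 21/80z²
  so R(z) = 1 + z + 21/80z².

Solve |R(x)|<1 on ℝ⁻.
x=-1.11: |R|=0.2134
R=1: x+21/80x²=0 ⇒ x=−80/21=-3.8095; min R=1−1/(4·21/80)=0.0476>−1
Confirm numerically:
  x=-3.536: |R|=0.74612 <1
  x=-2.197: |R|=0.07004 <1
  x=-2.039: |R|=0.05235 <1
  x=-1.711: |R|=0.05747 <1
  x=-4.401: |R|=1.68331 >1
  x=-4.249: |R|=1.49018 >1
  x=-4.174: |R|=1.39935 >1
Stable set (-3.8095, 0).

z∈(-3.8095,0).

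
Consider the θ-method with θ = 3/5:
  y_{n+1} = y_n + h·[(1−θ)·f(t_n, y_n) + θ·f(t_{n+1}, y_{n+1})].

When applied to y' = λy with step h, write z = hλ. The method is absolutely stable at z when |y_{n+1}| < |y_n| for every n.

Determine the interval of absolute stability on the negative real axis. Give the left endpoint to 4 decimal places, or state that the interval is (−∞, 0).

On y'=λy, z=hλ:
  y_{n+1} = y_n + z·[2/5·y_n + 3/5·y_{n+1}] ⇒ (1 − 3/5z)y_{n+1} = (1 + 2/5z)y_n
  ⇒ R(z) = (1 + 2/5z)/(1 − 3/5z).

Boundary: |R(x)|=1, x<0.
x=-1.38: |R|=0.2451
x=-2: |R|=0.0909
x=-10: |R|=0.4286
x=-100: |R|=0.6393
θ=3/5≥1/2 ⇒ |1+2/5x|<|1−3/5x| ∀x<0 ⇒ interval (−∞,0).

unbounded; (−∞, 0).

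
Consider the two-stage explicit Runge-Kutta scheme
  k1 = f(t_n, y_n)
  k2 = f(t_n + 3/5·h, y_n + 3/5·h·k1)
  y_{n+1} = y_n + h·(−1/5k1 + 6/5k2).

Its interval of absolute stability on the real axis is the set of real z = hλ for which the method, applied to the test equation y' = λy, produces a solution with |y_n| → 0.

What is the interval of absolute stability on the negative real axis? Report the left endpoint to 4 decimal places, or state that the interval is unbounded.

z∈(-1.3889,0).

Set f=λy, z=hλ:
  k1=λy_n ⇒ h·k1=z·y_n;  k2=λ(1+3/5z)y_n ⇒ h·k2=z(1+3/5z)y_n
  y_{n+1}/y_n = 1 − 1/5z + 6/5z(1+3/5z) = 1 + z + 18/25z²
  R(z) = 1 + z + 18/25z².

Solve |R(x)|<1 on ℝ⁻.
x=-0.81: |R|=0.6624
R=1: x+18/25x²=0 ⇒ x=−25/18=-1.3889; min R=1−1/(4·18/25)=0.6528>−1
Confirm numerically:
  x=-1.196: |R|=0.83390 <1
  x=-1.150: |R|=0.80220 <1
  x=-0.848: |R|=0.66975 <1
  x=-1.959: |R|=1.80413 >1
  x=-1.937: |R|=1.76442 >1
  x=-1.743: |R|=1.44440 >1
So |R|<1 on (-1.3889, 0).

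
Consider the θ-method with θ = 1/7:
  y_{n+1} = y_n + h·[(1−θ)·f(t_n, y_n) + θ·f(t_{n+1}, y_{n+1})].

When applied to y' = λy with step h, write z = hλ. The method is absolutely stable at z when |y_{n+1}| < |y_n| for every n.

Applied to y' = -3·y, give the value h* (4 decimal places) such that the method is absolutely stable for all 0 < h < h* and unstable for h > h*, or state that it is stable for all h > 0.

On y'=λy, z=hλ:
  y_{n+1} = y_n + z·[6/7·y_n + 1/7·y_{n+1}] ⇒ (1 − 1/7z)y_{n+1} = (1 + 6/7z)y_n
  so R(z) = (1 + 6/7z)/(1 − 1/7z).

Find x<0 with |R(x)|<1.
x=-0.83: |R|=0.2580
R=−1: 1+6/7x = −1+1/7x ⇒ -5/7x=2 ⇒ x=2/(-5/7)=-2.8000
Confirm numerically:
  x=-2.215: |R|=0.68258 <1
  x=-2.105: |R|=0.61834 <1
  x=-1.767: |R|=0.41086 <1
  x=-1.366: |R|=0.14296 <1
  x=-3.305: |R|=1.24503 >1
  x=-3.149: |R|=1.17194 >1
  x=-2.907: |R|=1.05400 >1
Stable set (-2.8000, 0).

(-2.8000,0); λ=-3 ⇒ h* = (14/5)/3 = 0.9333.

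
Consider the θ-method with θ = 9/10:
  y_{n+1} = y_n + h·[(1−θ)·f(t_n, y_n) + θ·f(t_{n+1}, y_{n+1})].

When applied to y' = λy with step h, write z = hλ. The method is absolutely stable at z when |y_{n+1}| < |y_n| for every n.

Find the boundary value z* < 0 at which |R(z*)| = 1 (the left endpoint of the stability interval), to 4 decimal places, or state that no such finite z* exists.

Set f=λy, z=hλ:
  y_{n+1} = y_n + z·[1/10·y_n + 9/10·y_{n+1}] ⇒ (1 − 9/10z)y_{n+1} = (1 + 1/10z)y_n
  Hence R(z) = (1 + 1/10z)/(1 − 9/10z).

Solve |R(x)|<1 on ℝ⁻.
x=-1.09: |R|=0.4498
x=-2: |R|=0.2857
x=-10: |R|=0.0000
x=-100: |R|=0.0989
θ=9/10≥1/2 ⇒ |1+1/10x|<|1−9/10x| ∀x<0 ⇒ interval (−∞,0).

unbounded; (−∞, 0).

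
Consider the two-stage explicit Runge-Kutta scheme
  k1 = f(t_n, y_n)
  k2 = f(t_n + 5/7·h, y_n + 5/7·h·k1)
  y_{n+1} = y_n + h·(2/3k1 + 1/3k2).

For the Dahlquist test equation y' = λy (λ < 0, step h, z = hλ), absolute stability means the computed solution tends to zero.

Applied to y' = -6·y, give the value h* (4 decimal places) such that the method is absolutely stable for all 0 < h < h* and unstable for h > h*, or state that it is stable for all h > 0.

(-4.2000,0); λ=-6 ⇒ h* = (21/5)/6 = 0.7000.

On y'=λy, z=hλ:
  k1=λy_n ⇒ h·k1=z·y_n;  k2=λ(1+5/7z)y_n ⇒ h·k2=z(1+5/7z)y_n
  y_{n+1}/y_n = 1 + 2/3z + 1/3z(1+5/7z) = 1 + z + 5/21z²
  ⇒ R(z) = 1 + z + 5/21z².

Find x<0 with |R(x)|<1.
x=-0.57: |R|=0.5074
R=1: x+5/21x²=0 ⇒ x=−21/5=-4.2000; min R=1−1/(4·5/21)=-0.0500>−1
Confirm numerically:
  x=-4.107: |R|=0.90906 <1
  x=-3.557: |R|=0.45544 <1
  x=-2.090: |R|=0.04998 <1
  x=-4.688: |R|=1.54470 >1
  x=-4.554: |R|=1.38384 >1
So |R|<1 on (-4.2000, 0).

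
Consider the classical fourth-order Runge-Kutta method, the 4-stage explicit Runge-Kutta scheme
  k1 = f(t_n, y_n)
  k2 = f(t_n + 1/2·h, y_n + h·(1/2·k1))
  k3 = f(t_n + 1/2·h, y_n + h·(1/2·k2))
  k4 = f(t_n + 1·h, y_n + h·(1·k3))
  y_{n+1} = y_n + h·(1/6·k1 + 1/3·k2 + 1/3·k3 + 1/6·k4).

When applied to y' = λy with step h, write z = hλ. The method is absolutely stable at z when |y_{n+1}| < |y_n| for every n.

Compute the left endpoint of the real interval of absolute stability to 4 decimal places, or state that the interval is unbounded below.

left endpoint -2.7853.

Test eqn y'=λy, z=hλ:
  order 4, 4-stage ⇒ R(z)=1+z+z^2/2+z^3/6+z^4/24
  (e.g. R(-1.35)=0.28958, |R|=0.28958)

Need |R(x)|<1, x<0.
x=-1.35: |R|=0.2896
|R(-2.98)|=1.3355 |R(-1.6)|=0.2704 |R(-0.76)|=0.4695
Bisect:
  x_lo=-3.2774 |R|=2.0335  x_hi=-0.1668 |R|=0.8463
  mid=-1.72214 |R|=0.27599 →hi
  mid=-2.49979 |R|=0.64823 →hi
  mid=-2.88861 |R|=1.16728 →lo
  mid=-2.69420 |R|=0.87113 →hi
  mid=-2.79141 |R|=1.00926 →lo
  mid=-2.74280 |R|=0.93781 →hi
  mid=-2.76711 |R|=0.97292 →hi
  mid=-2.77926 |R|=0.99094 →hi
  mid=-2.78533 |R|=1.00006 →lo
  mid=-2.78229 |R|=0.99549 →hi
  ...
  [-2.78533,-2.78514] ⇒ x*=-2.7853
Interval (-2.7853, 0).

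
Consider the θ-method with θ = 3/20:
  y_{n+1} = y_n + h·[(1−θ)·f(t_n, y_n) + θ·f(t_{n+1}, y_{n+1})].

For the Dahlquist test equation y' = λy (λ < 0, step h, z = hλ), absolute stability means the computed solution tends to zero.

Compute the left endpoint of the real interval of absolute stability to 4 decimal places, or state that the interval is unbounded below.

Set f=λy, z=hλ:
  y_{n+1} = y_n + z·[17/20·y_n + 3/20·y_{n+1}] ⇒ (1 − 3/20z)y_{n+1} = (1 + 17/20z)y_n
  so R(z) = (1 + 17/20z)/(1 − 3/20z).

Boundary: |R(x)|=1, x<0.
x=-1.3: |R|=0.0879
R=−1: 1+17/20x = −1+3/20x ⇒ -7/10x=2 ⇒ x=2/(-7/10)=-2.8571
Confirm numerically:
  x=-2.740: |R|=0.94189 <1
  x=-2.210: |R|=0.65978 <1
  x=-1.971: |R|=0.52124 <1
  x=-1.362: |R|=0.13095 <1
  x=-3.198: |R|=1.16125 >1
  x=-3.082: |R|=1.10764 >1
  x=-2.905: |R|=1.02333 >1
Interval (-2.8571, 0).

z* = -2.8571.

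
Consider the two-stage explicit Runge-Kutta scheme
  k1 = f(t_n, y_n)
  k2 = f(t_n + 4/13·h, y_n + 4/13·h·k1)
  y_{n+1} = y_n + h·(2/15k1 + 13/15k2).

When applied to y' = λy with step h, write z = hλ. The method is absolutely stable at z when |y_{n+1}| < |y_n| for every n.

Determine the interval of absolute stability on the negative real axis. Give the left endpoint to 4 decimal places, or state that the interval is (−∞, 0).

With y'=λy (z=hλ):
  k1=λy_n ⇒ h·k1=z·y_n;  k2=λ(1+4/13z)y_n ⇒ h·k2=z(1+4/13z)y_n
  y_{n+1}/y_n = 1 + 2/15z + 13/15z(1+4/13z) = 1 + z + 4/15z²
  ⇒ R(z) = 1 + z + 4/15z².

Need |R(x)|<1, x<0.
x=-0.73: |R|=0.4121
R=1: x+4/15x²=0 ⇒ x=−15/4=-3.7500; min R=1−1/(4·4/15)=0.0625>−1
Confirm numerically:
  x=-3.613: |R|=0.86801 <1
  x=-2.825: |R|=0.30317 <1
  x=-2.402: |R|=0.13656 <1
  x=-1.608: |R|=0.08151 <1
  x=-4.058: |R|=1.33330 >1
  x=-3.979: |R|=1.24298 >1
  x=-3.970: |R|=1.23291 >1
Interval (-3.7500, 0).

(-3.7500, 0).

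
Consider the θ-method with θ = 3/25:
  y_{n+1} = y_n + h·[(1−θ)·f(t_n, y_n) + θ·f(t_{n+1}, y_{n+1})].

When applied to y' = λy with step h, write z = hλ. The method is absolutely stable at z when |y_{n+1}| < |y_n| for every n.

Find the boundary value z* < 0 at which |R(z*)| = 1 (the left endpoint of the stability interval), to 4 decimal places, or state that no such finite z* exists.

Set f=λy, z=hλ:
  y_{n+1} = y_n + z·[22/25·y_n + 3/25·y_{n+1}] ⇒ (1 − 3/25z)y_{n+1} = (1 + 22/25z)y_n
  Hence R(z) = (1 + 22/25z)/(1 − 3/25z).

Solve |R(x)|<1 on ℝ⁻.
x=-0.89: |R|=0.1959
R=−1: 1+22/25x = −1+3/25x ⇒ -19/25x=2 ⇒ x=2/(-19/25)=-2.6316
Confirm numerically:
  x=-2.224: |R|=0.75549 <1
  x=-1.303: |R|=0.12681 <1
  x=-1.134: |R|=0.00183 <1
  x=-3.164: |R|=1.29329 >1
  x=-3.082: |R|=1.24990 >1
So |R|<1 on (-2.6316, 0).

z* = -2.6316.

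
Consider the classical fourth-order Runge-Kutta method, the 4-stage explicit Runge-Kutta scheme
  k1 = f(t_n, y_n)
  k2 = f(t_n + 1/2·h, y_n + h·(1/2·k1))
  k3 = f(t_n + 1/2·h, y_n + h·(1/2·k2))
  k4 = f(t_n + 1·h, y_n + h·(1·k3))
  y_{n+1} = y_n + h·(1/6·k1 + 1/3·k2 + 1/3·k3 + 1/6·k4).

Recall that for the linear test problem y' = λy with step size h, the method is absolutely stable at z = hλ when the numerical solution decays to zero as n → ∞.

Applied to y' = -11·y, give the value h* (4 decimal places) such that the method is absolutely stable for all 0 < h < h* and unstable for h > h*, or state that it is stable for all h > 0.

(-2.7853,0); λ=-11 ⇒ h* = 0.2532.

With y'=λy (z=hλ):
  order 4, 4-stage ⇒ R(z)=1+z+z^2/2+z^3/6+z^4/24
  (e.g. R(-0.5)=0.60677, |R|=0.60677)

Need |R(x)|<1, x<0.
x=-0.5: |R|=0.6068
|R(-2.34)|=0.5116 |R(-2.28)|=0.4698 |R(-1.94)|=0.3151
Bisect:
  x_lo=-3.4040 |R|=2.4100  x_hi=-0.1718 |R|=0.8422
  mid=-1.78787 |R|=0.28362 →hi
  mid=-2.59592 |R|=0.75006 →hi
  mid=-2.99995 |R|=1.37489 →lo
  mid=-2.79793 |R|=1.01922 →lo
  mid=-2.69693 |R|=0.87474 →hi
  mid=-2.74743 |R|=0.94440 →hi
  mid=-2.77268 |R|=0.98115 →hi
  mid=-2.78531 |R|=1.00002 →lo
  mid=-2.77899 |R|=0.99054 →hi
  ...
  [-2.78531,-2.78511] ⇒ x*=-2.7853
Interval (-2.7853, 0).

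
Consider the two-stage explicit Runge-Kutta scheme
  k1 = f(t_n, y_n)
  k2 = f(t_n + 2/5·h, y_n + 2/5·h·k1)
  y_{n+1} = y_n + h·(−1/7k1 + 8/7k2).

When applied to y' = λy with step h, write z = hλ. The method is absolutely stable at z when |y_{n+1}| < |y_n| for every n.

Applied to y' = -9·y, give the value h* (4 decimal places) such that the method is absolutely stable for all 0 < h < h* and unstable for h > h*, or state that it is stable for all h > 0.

Set f=λy, z=hλ:
  k1=λy_n ⇒ h·k1=z·y_n;  k2=λ(1+2/5z)y_n ⇒ h·k2=z(1+2/5z)y_n
  y_{n+1}/y_n = 1 − 1/7z + 8/7z(1+2/5z) = 1 + z + 16/35z²
  ⇒ R(z) = 1 + z + 16/35z².

Solve |R(x)|<1 on ℝ⁻.
x=-0.93: |R|=0.4654
R=1: x+16/35x²=0 ⇒ x=−35/16=-2.1875; min R=1−1/(4·16/35)=0.4531>−1
Confirm numerically:
  x=-1.920: |R|=0.76521 <1
  x=-1.196: |R|=0.45790 <1
  x=-1.002: |R|=0.45697 <1
  x=-2.620: |R|=1.51801 >1
  x=-2.555: |R|=1.42924 >1
Interval (-2.1875, 0).

(-2.1875,0); λ=-9 ⇒ h* = (35/16)/9 = 0.2431.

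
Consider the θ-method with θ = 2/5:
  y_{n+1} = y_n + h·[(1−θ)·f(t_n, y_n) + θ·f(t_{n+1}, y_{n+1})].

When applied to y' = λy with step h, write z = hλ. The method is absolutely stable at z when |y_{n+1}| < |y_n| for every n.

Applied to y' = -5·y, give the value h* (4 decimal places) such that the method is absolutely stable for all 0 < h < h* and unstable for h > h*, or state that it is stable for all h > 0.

(-10.0000,0); λ=-5 ⇒ h* = (10)/5 = 2.0000.

On y'=λy, z=hλ:
  y_{n+1} = y_n + z·[3/5·y_n + 2/5·y_{n+1}] ⇒ (1 − 2/5z)y_{n+1} = (1 + 3/5z)y_n
  R(z) = (1 + 3/5z)/(1 − 2/5z).

Need |R(x)|<1, x<0.
x=-1.08: |R|=0.2458
R=−1: 1+3/5x = −1+2/5x ⇒ -1/5x=2 ⇒ x=2/(-1/5)=-10.0000
Confirm numerically:
  x=-9.590: |R|=0.98304 <1
  x=-5.375: |R|=0.70635 <1
  x=-4.859: |R|=0.65070 <1
  x=-4.490: |R|=0.60587 <1
  x=-10.285: |R|=1.01115 >1
  x=-10.157: |R|=1.00620 >1
Interval (-10.0000, 0).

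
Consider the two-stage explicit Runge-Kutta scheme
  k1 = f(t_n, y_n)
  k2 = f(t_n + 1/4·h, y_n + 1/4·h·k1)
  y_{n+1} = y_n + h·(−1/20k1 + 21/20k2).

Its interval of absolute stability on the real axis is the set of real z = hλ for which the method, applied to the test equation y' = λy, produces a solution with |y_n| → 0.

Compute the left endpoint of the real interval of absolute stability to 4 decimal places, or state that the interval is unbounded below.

left endpoint -3.8095.

On y'=λy, z=hλ:
  k1=λy_n ⇒ h·k1=z·y_n;  k2=λ(1+1/4z)y_n ⇒ h·k2=z(1+1/4z)y_n
  y_{n+1}/y_n = 1 − 1/20z + 21/20z(1+1/4z) = 1 + z + 21/80z²
  Hence R(z) = 1 + z + 21/80z².

Solve |R(x)|<1 on ℝ⁻.
x=-0.7: |R|=0.4286
R=1: x+21/80x²=0 ⇒ x=−80/21=-3.8095; min R=1−1/(4·21/80)=0.0476>−1
Confirm numerically:
  x=-3.597: |R|=0.79933 <1
  x=-3.441: |R|=0.66713 <1
  x=-3.040: |R|=0.38592 <1
  x=-1.644: |R|=0.06547 <1
  x=-4.015: |R|=1.21656 >1
  x=-3.990: |R|=1.18903 >1
  x=-3.903: |R|=1.09577 >1
So |R|<1 on (-3.8095, 0).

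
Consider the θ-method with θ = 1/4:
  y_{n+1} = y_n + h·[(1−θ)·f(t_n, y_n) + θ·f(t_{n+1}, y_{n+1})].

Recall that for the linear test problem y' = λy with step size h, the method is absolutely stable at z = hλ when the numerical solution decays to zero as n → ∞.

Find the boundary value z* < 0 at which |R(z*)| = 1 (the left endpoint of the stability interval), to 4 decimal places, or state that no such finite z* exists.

left endpoint -4.0000.

Set f=λy, z=hλ:
  y_{n+1} = y_n + z·[3/4·y_n + 1/4·y_{n+1}] ⇒ (1 − 1/4z)y_{n+1} = (1 + 3/4z)y_n
  ⇒ R(z) = (1 + 3/4z)/(1 − 1/4z).

Find x<0 with |R(x)|<1.
x=-1.01: |R|=0.1936
R=−1: 1+3/4x = −1+1/4x ⇒ -1/2x=2 ⇒ x=2/(-1/2)=-4.0000
Confirm numerically:
  x=-3.637: |R|=0.90494 <1
  x=-3.158: |R|=0.76474 <1
  x=-2.743: |R|=0.62717 <1
  x=-2.383: |R|=0.49334 <1
  x=-4.516: |R|=1.12118 >1
  x=-4.242: |R|=1.05872 >1
  x=-4.132: |R|=1.03246 >1
So |R|<1 on (-4.0000, 0).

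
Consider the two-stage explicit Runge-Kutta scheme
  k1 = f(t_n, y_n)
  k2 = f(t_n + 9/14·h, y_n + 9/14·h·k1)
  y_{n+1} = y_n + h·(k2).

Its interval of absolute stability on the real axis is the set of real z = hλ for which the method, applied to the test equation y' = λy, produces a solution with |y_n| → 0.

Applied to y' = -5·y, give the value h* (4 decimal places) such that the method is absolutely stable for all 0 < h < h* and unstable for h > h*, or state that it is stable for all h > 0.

(-1.5556,0); λ=-5 ⇒ h* = (14/9)/5 = 0.3111.

Set f=λy, z=hλ:
  k1=λy_n ⇒ h·k1=z·y_n;  k2=λ(1+9/14z)y_n ⇒ h·k2=z(1+9/14z)y_n
  y_{n+1}/y_n = 1 + z(1+9/14z) = 1 + z + 9/14z²
  ⇒ R(z) = 1 + z + 9/14z².

Need |R(x)|<1, x<0.
x=-1.78: |R|=1.2568
R=1: x+9/14x²=0 ⇒ x=−14/9=-1.5556; min R=1−1/(4·9/14)=0.6111>−1
Confirm numerically:
  x=-1.292: |R|=0.78110 <1
  x=-0.824: |R|=0.61248 <1
  x=-0.800: |R|=0.61143 <1
  x=-0.637: |R|=0.62385 <1
  x=-1.870: |R|=1.37801 >1
  x=-1.806: |R|=1.29077 >1
  x=-1.589: |R|=1.03416 >1
So |R|<1 on (-1.5556, 0).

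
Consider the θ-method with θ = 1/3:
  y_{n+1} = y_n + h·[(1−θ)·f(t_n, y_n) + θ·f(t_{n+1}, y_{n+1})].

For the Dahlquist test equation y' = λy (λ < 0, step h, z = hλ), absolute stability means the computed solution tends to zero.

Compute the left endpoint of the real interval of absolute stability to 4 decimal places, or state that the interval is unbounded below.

z* = -6.0000.

On y'=λy, z=hλ:
  y_{n+1} = y_n + z·[2/3·y_n + 1/3·y_{n+1}] ⇒ (1 − 1/3z)y_{n+1} = (1 + 2/3z)y_n
  so R(z) = (1 + 2/3z)/(1 − 1/3z).

Find x<0 with |R(x)|<1.
x=-1.73: |R|=0.0973
R=−1: 1+2/3x = −1+1/3x ⇒ -1/3x=2 ⇒ x=2/(-1/3)=-6.0000
Confirm numerically:
  x=-5.127: |R|=0.89258 <1
  x=-3.644: |R|=0.64539 <1
  x=-3.007: |R|=0.50175 <1
  x=-6.440: |R|=1.04661 >1
  x=-6.152: |R|=1.01661 >1
So |R|<1 on (-6.0000, 0).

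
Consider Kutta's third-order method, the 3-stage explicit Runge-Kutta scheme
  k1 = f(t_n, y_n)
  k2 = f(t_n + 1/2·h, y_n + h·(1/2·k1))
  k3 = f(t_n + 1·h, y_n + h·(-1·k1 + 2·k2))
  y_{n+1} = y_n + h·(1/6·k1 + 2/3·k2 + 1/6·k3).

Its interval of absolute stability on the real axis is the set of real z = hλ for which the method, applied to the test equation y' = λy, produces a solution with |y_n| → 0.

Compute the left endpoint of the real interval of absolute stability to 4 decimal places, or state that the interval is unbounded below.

left endpoint -2.5127.

With y'=λy (z=hλ):
  order 3, 3-stage ⇒ R(z)=1+z+z^2/2+z^3/6
  (e.g. R(-0.53)=0.58564, |R|=0.58564)

Find x<0 with |R(x)|<1.
x=-0.53: |R|=0.5856
|R(-2.41)|=0.8389 |R(-1.59)|=0.0041 |R(-1.39)|=0.1284
Bisect:
  x_lo=-3.2464 |R|=2.6791  x_hi=-0.1860 |R|=0.8302
  mid=-1.71618 |R|=0.08598 →hi
  mid=-2.48127 |R|=0.94899 →hi
  mid=-2.86381 |R|=1.67766 →lo
  mid=-2.67254 |R|=1.28273 →lo
  mid=-2.57690 |R|=1.10865 →lo
  mid=-2.52909 |R|=1.02707 →lo
  mid=-2.50518 |R|=0.98760 →hi
  mid=-2.51713 |R|=1.00723 →lo
  mid=-2.51115 |R|=0.99739 →hi
  mid=-2.51414 |R|=1.00230 →lo
  ...
  [-2.51284,-2.51265] ⇒ x*=-2.5127
Stable set (-2.5127, 0).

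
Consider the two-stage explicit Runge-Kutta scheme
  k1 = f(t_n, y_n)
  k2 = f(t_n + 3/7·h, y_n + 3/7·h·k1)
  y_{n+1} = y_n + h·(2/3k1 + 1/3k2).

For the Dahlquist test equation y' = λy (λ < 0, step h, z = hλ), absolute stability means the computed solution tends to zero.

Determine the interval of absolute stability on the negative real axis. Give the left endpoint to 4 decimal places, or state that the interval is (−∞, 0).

(-7.0000, 0).

Set f=λy, z=hλ:
  k1=λy_n ⇒ h·k1=z·y_n;  k2=λ(1+3/7z)y_n ⇒ h·k2=z(1+3/7z)y_n
  y_{n+1}/y_n = 1 + 2/3z + 1/3z(1+3/7z) = 1 + z + 1/7z²
  Hence R(z) = 1 + z + 1/7z².

Solve |R(x)|<1 on ℝ⁻.
x=-0.72: |R|=0.3541
R=1: x+1/7x²=0 ⇒ x=−7=-7.0000; min R=1−1/(4·1/7)=-0.7500>−1
Confirm numerically:
  x=-5.769: |R|=0.01452 <1
  x=-5.018: |R|=0.42081 <1
  x=-4.292: |R|=0.66039 <1
  x=-3.729: |R|=0.74251 <1
  x=-7.383: |R|=1.40396 >1
  x=-7.224: |R|=1.23117 >1
  x=-7.172: |R|=1.17623 >1
So |R|<1 on (-7.0000, 0).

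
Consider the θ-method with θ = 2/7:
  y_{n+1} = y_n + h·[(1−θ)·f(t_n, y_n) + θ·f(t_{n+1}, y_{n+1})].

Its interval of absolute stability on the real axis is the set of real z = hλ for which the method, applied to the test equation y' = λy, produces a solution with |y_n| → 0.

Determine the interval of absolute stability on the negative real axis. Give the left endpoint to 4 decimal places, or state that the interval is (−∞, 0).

(-4.6667, 0).

Set f=λy, z=hλ:
  y_{n+1} = y_n + z·[5/7·y_n + 2/7·y_{n+1}] ⇒ (1 − 2/7z)y_{n+1} = (1 + 5/7z)y_n
  ⇒ R(z) = (1 + 5/7z)/(1 − 2/7z).

Find x<0 with |R(x)|<1.
x=-0.82: |R|=0.3356
R=−1: 1+5/7x = −1+2/7x ⇒ -3/7x=2 ⇒ x=2/(-3/7)=-4.6667
Confirm numerically:
  x=-3.690: |R|=0.79624 <1
  x=-3.242: |R|=0.68303 <1
  x=-3.239: |R|=0.68222 <1
  x=-2.551: |R|=0.47554 <1
  x=-5.266: |R|=1.10256 >1
  x=-5.039: |R|=1.06541 >1
  x=-4.780: |R|=1.02053 >1
Interval (-4.6667, 0).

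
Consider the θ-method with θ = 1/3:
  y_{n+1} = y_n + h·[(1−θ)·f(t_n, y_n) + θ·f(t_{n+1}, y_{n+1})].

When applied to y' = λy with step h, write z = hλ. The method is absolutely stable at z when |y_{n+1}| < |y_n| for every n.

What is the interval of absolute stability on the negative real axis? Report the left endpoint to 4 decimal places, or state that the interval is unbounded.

z∈(-6.0000,0).

On y'=λy, z=hλ:
  y_{n+1} = y_n + z·[2/3·y_n + 1/3·y_{n+1}] ⇒ (1 − 1/3z)y_{n+1} = (1 + 2/3z)y_n
  so R(z) = (1 + 2/3z)/(1 − 1/3z).

Need |R(x)|<1, x<0.
x=-1.41: |R|=0.0408
R=−1: 1+2/3x = −1+1/3x ⇒ -1/3x=2 ⇒ x=2/(-1/3)=-6.0000
Confirm numerically:
  x=-4.866: |R|=0.85584 <1
  x=-3.526: |R|=0.62090 <1
  x=-3.504: |R|=0.61624 <1
  x=-6.264: |R|=1.02850 >1
  x=-6.079: |R|=1.00870 >1
Interval (-6.0000, 0).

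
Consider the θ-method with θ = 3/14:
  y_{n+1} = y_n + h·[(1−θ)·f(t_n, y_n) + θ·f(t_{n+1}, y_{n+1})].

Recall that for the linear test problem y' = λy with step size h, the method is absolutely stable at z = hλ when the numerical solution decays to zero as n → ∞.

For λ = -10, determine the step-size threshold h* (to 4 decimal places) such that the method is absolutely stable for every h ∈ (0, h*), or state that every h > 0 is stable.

Set f=λy, z=hλ:
  y_{n+1} = y_n + z·[11/14·y_n + 3/14·y_{n+1}] ⇒ (1 − 3/14z)y_{n+1} = (1 + 11/14z)y_n
  ⇒ R(z) = (1 + 11/14z)/(1 − 3/14z).

Find x<0 with |R(x)|<1.
x=-1.3: |R|=0.0168
R=−1: 1+11/14x = −1+3/14x ⇒ -4/7x=2 ⇒ x=2/(-4/7)=-3.5000
Confirm numerically:
  x=-3.278: |R|=0.92548 <1
  x=-2.817: |R|=0.75663 <1
  x=-2.243: |R|=0.51488 <1
  x=-1.600: |R|=0.19149 <1
  x=-4.050: |R|=1.16826 >1
  x=-3.985: |R|=1.14949 >1
Interval (-3.5000, 0).

(-3.5000,0); λ=-10 ⇒ h* = (7/2)/10 = 0.3500.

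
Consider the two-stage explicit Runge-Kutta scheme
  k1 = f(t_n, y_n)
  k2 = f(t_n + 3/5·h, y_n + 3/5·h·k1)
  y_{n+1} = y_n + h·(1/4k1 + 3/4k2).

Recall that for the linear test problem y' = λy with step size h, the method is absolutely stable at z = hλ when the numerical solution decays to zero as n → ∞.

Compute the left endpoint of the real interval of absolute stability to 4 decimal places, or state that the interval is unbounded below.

Set f=λy, z=hλ:
  k1=λy_n ⇒ h·k1=z·y_n;  k2=λ(1+3/5z)y_n ⇒ h·k2=z(1+3/5z)y_n
  y_{n+1}/y_n = 1 + 1/4z + 3/4z(1+3/5z) = 1 + z + 9/20z²
  Hence R(z) = 1 + z + 9/20z².

Solve |R(x)|<1 on ℝ⁻.
x=-1.35: |R|=0.4701
R=1: x+9/20x²=0 ⇒ x=−20/9=-2.2222; min R=1−1/(4·9/20)=0.4444>−1
Confirm numerically:
  x=-2.048: |R|=0.83944 <1
  x=-1.683: |R|=0.59162 <1
  x=-1.374: |R|=0.47554 <1
  x=-2.585: |R|=1.42200 >1
  x=-2.525: |R|=1.34403 >1
Stable set (-2.2222, 0).

z* = -2.2222.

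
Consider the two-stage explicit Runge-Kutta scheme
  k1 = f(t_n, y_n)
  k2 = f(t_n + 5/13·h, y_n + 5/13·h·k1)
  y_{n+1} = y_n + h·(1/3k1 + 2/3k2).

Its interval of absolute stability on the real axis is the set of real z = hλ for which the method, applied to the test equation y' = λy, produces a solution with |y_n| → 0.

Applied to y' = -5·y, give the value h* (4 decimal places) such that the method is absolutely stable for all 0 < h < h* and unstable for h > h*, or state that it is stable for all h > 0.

(-3.9000,0); λ=-5 ⇒ h* = (39/10)/5 = 0.7800.

With y'=λy (z=hλ):
  k1=λy_n ⇒ h·k1=z·y_n;  k2=λ(1+5/13z)y_n ⇒ h·k2=z(1+5/13z)y_n
  y_{n+1}/y_n = 1 + 1/3z + 2/3z(1+5/13z) = 1 + z + 10/39z²
  Hence R(z) = 1 + z + 10/39z².

Boundary: |R(x)|=1, x<0.
x=-1.47: |R|=0.0841
R=1: x+10/39x²=0 ⇒ x=−39/10=-3.9000; min R=1−1/(4·10/39)=0.0250>−1
Confirm numerically:
  x=-3.688: |R|=0.79952 <1
  x=-3.392: |R|=0.55817 <1
  x=-3.192: |R|=0.42053 <1
  x=-3.184: |R|=0.41545 <1
  x=-4.468: |R|=1.65072 >1
  x=-4.396: |R|=1.55908 >1
  x=-3.948: |R|=1.04859 >1
Stable set (-3.9000, 0).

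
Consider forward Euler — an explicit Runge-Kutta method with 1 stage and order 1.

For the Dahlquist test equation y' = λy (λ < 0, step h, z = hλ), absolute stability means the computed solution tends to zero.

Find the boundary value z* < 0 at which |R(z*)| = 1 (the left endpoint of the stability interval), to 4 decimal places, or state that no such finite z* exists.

z* = -2.0000.

With y'=λy (z=hλ):
  order 1, 1-stage ⇒ R(z)=1+z
  (e.g. R(-1.12)=-0.12000, |R|=0.12000)

Find x<0 with |R(x)|<1.
x=-1.12: |R|=0.1200
|R(-1.52)|=0.5200 |R(-1.12)|=0.1200 |R(-0.9)|=0.1000
Bisect:
  x_lo=-2.6837 |R|=1.6837  x_hi=-0.2954 |R|=0.7046
  mid=-1.48958 |R|=0.48958 →hi
  mid=-2.08666 |R|=1.08666 →lo
  mid=-1.78812 |R|=0.78812 →hi
  mid=-1.93739 |R|=0.93739 →hi
  mid=-2.01202 |R|=1.01202 →lo
  mid=-1.97471 |R|=0.97471 →hi
  mid=-1.99336 |R|=0.99336 →hi
  mid=-2.00269 |R|=1.00269 →lo
  ...
  [-2.00007,-1.99992] ⇒ x*=-2.0000
Interval (-2.0000, 0).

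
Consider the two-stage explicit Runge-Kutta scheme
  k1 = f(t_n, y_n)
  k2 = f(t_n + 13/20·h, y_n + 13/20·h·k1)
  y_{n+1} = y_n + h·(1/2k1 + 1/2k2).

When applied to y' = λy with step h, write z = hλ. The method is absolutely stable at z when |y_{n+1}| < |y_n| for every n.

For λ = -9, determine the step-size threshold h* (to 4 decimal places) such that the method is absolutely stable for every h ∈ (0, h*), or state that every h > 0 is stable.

(-3.0769,0); λ=-9 ⇒ h* = (40/13)/9 = 0.3419.

On y'=λy, z=hλ:
  k1=λy_n ⇒ h·k1=z·y_n;  k2=λ(1+13/20z)y_n ⇒ h·k2=z(1+13/20z)y_n
  y_{n+1}/y_n = 1 + 1/2z + 1/2z(1+13/20z) = 1 + z + 13/40z²
  Hence R(z) = 1 + z + 13/40z².

Find x<0 with |R(x)|<1.
x=-0.72: |R|=0.4485
R=1: x+13/40x²=0 ⇒ x=−40/13=-3.0769; min R=1−1/(4·13/40)=0.2308>−1
Confirm numerically:
  x=-2.772: |R|=0.72529 <1
  x=-2.048: |R|=0.31515 <1
  x=-1.431: |R|=0.23452 <1
  x=-3.415: |R|=1.37522 >1
  x=-3.105: |R|=1.02833 >1
So |R|<1 on (-3.0769, 0).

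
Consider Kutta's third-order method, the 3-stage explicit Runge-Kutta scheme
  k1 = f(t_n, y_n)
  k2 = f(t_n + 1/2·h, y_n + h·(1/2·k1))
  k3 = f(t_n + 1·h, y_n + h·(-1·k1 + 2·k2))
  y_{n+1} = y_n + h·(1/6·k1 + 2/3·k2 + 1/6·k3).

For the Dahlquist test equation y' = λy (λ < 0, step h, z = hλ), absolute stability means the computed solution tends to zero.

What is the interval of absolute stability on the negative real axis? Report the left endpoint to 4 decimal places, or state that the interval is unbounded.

With y'=λy (z=hλ):
  order 3, 3-stage ⇒ R(z)=1+z+z^2/2+z^3/6
  (e.g. R(-0.34)=0.71125, |R|=0.71125)

Find x<0 with |R(x)|<1.
x=-0.34: |R|=0.7112
|R(-1.89)|=0.2292 |R(-1.39)|=0.1284 |R(-1.38)|=0.1342
Bisect:
  x_lo=-3.2635 |R|=2.7313  x_hi=-0.0815 |R|=0.9218
  mid=-1.67250 |R|=0.05361 →hi
  mid=-2.46802 |R|=0.92796 →hi
  mid=-2.86577 |R|=1.68205 →lo
  mid=-2.66690 |R|=1.27204 →lo
  mid=-2.56746 |R|=1.09225 →lo
  mid=-2.51774 |R|=1.00823 →lo
  mid=-2.49288 |R|=0.96763 →hi
  mid=-2.50531 |R|=0.98781 →hi
  ...
  [-2.51288,-2.51269] ⇒ x*=-2.5127
Stable set (-2.5127, 0).

(-2.5127, 0).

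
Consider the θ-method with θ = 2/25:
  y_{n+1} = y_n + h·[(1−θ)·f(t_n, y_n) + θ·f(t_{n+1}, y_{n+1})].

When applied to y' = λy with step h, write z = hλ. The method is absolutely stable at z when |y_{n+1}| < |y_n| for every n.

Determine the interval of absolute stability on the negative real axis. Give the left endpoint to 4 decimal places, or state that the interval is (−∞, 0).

z∈(-2.3810,0).

Test eqn y'=λy, z=hλ:
  y_{n+1} = y_n + z·[23/25·y_n + 2/25·y_{n+1}] ⇒ (1 − 2/25z)y_{n+1} = (1 + 23/25z)y_n
  ⇒ R(z) = (1 + 23/25z)/(1 − 2/25z).

Need |R(x)|<1, x<0.
x=-0.75: |R|=0.2925
R=−1: 1+23/25x = −1+2/25x ⇒ -21/25x=2 ⇒ x=2/(-21/25)=-2.3810
Confirm numerically:
  x=-2.327: |R|=0.96179 <1
  x=-1.400: |R|=0.25899 <1
  x=-0.959: |R|=0.10933 <1
  x=-2.881: |R|=1.34136 >1
  x=-2.637: |R|=1.17761 >1
Stable set (-2.3810, 0).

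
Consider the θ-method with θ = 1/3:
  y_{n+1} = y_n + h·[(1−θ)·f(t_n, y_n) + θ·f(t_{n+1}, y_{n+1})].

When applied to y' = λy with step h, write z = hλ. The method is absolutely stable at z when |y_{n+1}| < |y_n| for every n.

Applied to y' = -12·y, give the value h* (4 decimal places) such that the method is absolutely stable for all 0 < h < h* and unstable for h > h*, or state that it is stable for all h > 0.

(-6.0000,0); λ=-12 ⇒ h* = (6)/12 = 0.5000.

Set f=λy, z=hλ:
  y_{n+1} = y_n + z·[2/3·y_n + 1/3·y_{n+1}] ⇒ (1 − 1/3z)y_{n+1} = (1 + 2/3z)y_n
  ⇒ R(z) = (1 + 2/3z)/(1 − 1/3z).

Need |R(x)|<1, x<0.
x=-1.15: |R|=0.1687
R=−1: 1+2/3x = −1+1/3x ⇒ -1/3x=2 ⇒ x=2/(-1/3)=-6.0000
Confirm numerically:
  x=-3.942: |R|=0.70354 <1
  x=-3.129: |R|=0.53157 <1
  x=-2.937: |R|=0.48408 <1
  x=-2.610: |R|=0.39572 <1
  x=-6.576: |R|=1.06015 >1
  x=-6.396: |R|=1.04215 >1
Interval (-6.0000, 0).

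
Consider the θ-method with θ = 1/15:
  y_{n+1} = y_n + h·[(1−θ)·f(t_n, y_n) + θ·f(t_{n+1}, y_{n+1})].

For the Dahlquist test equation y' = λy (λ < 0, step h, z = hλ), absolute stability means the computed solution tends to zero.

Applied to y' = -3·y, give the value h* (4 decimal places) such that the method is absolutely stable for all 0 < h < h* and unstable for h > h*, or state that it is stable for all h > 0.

Set f=λy, z=hλ:
  y_{n+1} = y_n + z·[14/15·y_n + 1/15·y_{n+1}] ⇒ (1 − 1/15z)y_{n+1} = (1 + 14/15z)y_n
  R(z) = (1 + 14/15z)/(1 − 1/15z).

Boundary: |R(x)|=1, x<0.
x=-1.34: |R|=0.2301
R=−1: 1+14/15x = −1+1/15x ⇒ -13/15x=2 ⇒ x=2/(-13/15)=-2.3077
Confirm numerically:
  x=-2.200: |R|=0.91860 <1
  x=-1.572: |R|=0.42288 <1
  x=-1.495: |R|=0.35950 <1
  x=-1.381: |R|=0.26457 <1
  x=-2.773: |R|=1.34035 >1
  x=-2.572: |R|=1.19554 >1
Stable set (-2.3077, 0).

(-2.3077,0); λ=-3 ⇒ h* = (30/13)/3 = 0.7692.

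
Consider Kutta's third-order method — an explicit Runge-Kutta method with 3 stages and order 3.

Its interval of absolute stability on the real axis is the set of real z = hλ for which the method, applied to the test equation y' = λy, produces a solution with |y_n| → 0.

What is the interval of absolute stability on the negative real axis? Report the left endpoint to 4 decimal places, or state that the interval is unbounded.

(-2.5127, 0).

Set f=λy, z=hλ:
  order 3, 3-stage ⇒ R(z)=1+z+z^2/2+z^3/6
  (e.g. R(-1.39)=0.12845, |R|=0.12845)

Solve |R(x)|<1 on ℝ⁻.
x=-1.39: |R|=0.1284
|R(-1.56)|=0.0241 |R(-1.33)|=0.1623 |R(-0.87)|=0.3987
Bisect:
  x_lo=-2.9562 |R|=1.8924  x_hi=-0.2265 |R|=0.7973
  mid=-1.59133 |R|=0.00321 →hi
  mid=-2.27376 |R|=0.64799 →hi
  mid=-2.61498 |R|=1.17618 →lo
  mid=-2.44437 |R|=0.89106 →hi
  mid=-2.52968 |R|=1.02806 →lo
  mid=-2.48703 |R|=0.95821 →hi
  mid=-2.50835 |R|=0.99279 →hi
  mid=-2.51901 |R|=1.01034 →lo
  mid=-2.51368 |R|=1.00154 →lo
  ...
  [-2.51285,-2.51268] ⇒ x*=-2.5127
So |R|<1 on (-2.5127, 0).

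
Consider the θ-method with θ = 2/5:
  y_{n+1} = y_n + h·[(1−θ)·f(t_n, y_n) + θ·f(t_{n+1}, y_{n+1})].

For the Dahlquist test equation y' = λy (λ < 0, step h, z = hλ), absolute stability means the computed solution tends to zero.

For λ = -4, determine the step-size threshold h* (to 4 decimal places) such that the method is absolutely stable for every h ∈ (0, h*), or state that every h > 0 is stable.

(-10.0000,0); λ=-4 ⇒ h* = (10)/4 = 2.5000.

Set f=λy, z=hλ:
  y_{n+1} = y_n + z·[3/5·y_n + 2/5·y_{n+1}] ⇒ (1 − 2/5z)y_{n+1} = (1 + 3/5z)y_n
  Hence R(z) = (1 + 3/5z)/(1 − 2/5z).

Need |R(x)|<1, x<0.
x=-0.81: |R|=0.3882
R=−1: 1+3/5x = −1+2/5x ⇒ -1/5x=2 ⇒ x=2/(-1/5)=-10.0000
Confirm numerically:
  x=-8.318: |R|=0.92226 <1
  x=-7.270: |R|=0.86029 <1
  x=-6.894: |R|=0.83468 <1
  x=-10.498: |R|=1.01916 >1
  x=-10.126: |R|=1.00499 >1
  x=-10.104: |R|=1.00413 >1
So |R|<1 on (-10.0000, 0).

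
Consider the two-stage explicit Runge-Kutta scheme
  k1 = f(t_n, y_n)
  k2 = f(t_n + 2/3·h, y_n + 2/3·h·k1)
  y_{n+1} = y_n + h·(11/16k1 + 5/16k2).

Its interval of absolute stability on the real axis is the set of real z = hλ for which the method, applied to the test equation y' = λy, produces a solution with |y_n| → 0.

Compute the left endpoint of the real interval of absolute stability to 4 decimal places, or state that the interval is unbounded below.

left endpoint -4.8000.

Test eqn y'=λy, z=hλ:
  k1=λy_n ⇒ h·k1=z·y_n;  k2=λ(1+2/3z)y_n ⇒ h·k2=z(1+2/3z)y_n
  y_{n+1}/y_n = 1 + 11/16z + 5/16z(1+2/3z) = 1 + z + 5/24z²
  so R(z) = 1 + z + 5/24z².

Need |R(x)|<1, x<0.
x=-1.28: |R|=0.0613
R=1: x+5/24x²=0 ⇒ x=−24/5=-4.8000; min R=1−1/(4·5/24)=-0.2000>−1
Confirm numerically:
  x=-3.684: |R|=0.14347 <1
  x=-3.656: |R|=0.12865 <1
  x=-3.572: |R|=0.08616 <1
  x=-2.756: |R|=0.17360 <1
  x=-5.153: |R|=1.37896 >1
  x=-5.037: |R|=1.24870 >1
  x=-4.959: |R|=1.16427 >1
Interval (-4.8000, 0).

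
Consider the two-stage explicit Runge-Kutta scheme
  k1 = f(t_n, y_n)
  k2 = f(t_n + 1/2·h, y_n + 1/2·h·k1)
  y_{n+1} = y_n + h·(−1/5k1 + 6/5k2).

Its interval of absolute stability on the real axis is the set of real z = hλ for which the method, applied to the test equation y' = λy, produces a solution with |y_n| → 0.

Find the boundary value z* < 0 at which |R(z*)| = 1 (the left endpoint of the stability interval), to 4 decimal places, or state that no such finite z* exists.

Test eqn y'=λy, z=hλ:
  k1=λy_n ⇒ h·k1=z·y_n;  k2=λ(1+1/2z)y_n ⇒ h·k2=z(1+1/2z)y_n
  y_{n+1}/y_n = 1 − 1/5z + 6/5z(1+1/2z) = 1 + z + 3/5z²
  so R(z) = 1 + z + 3/5z².

Need |R(x)|<1, x<0.
x=-0.99: |R|=0.5981
R=1: x+3/5x²=0 ⇒ x=−5/3=-1.6667; min R=1−1/(4·3/5)=0.5833>−1
Confirm numerically:
  x=-1.397: |R|=0.77397 <1
  x=-1.230: |R|=0.67774 <1
  x=-0.779: |R|=0.58510 <1
  x=-0.773: |R|=0.58552 <1
  x=-2.214: |R|=1.72708 >1
  x=-2.202: |R|=1.70728 >1
  x=-1.908: |R|=1.27628 >1
Interval (-1.6667, 0).

left endpoint -1.6667.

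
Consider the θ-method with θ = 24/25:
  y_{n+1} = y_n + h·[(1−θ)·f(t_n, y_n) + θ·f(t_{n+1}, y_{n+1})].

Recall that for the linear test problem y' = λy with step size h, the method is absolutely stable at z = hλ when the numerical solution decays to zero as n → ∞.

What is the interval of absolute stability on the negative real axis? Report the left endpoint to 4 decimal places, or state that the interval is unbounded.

Test eqn y'=λy, z=hλ:
  y_{n+1} = y_n + z·[1/25·y_n + 24/25·y_{n+1}] ⇒ (1 − 24/25z)y_{n+1} = (1 + 1/25z)y_n
  R(z) = (1 + 1/25z)/(1 − 24/25z).

Find x<0 with |R(x)|<1.
x=-1.32: |R|=0.4178
x=-2: |R|=0.3151
x=-10: |R|=0.0566
x=-100: |R|=0.0309
θ=24/25≥1/2 ⇒ |1+1/25x|<|1−24/25x| ∀x<0 ⇒ interval (−∞,0).

(−∞, 0) — no finite endpoint.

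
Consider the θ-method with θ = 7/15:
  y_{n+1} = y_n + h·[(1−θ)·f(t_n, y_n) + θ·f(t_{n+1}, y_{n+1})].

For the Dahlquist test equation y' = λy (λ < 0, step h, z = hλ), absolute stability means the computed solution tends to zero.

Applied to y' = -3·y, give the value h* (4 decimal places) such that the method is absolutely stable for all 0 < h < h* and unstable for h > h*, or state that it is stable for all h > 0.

On y'=λy, z=hλ:
  y_{n+1} = y_n + z·[8/15·y_n + 7/15·y_{n+1}] ⇒ (1 − 7/15z)y_{n+1} = (1 + 8/15z)y_n
  ⇒ R(z) = (1 + 8/15z)/(1 − 7/15z).

Boundary: |R(x)|=1, x<0.
x=-0.33: |R|=0.7140
R=−1: 1+8/15x = −1+7/15x ⇒ -1/15x=2 ⇒ x=2/(-1/15)=-30.0000
Confirm numerically:
  x=-24.985: |R|=0.97359 <1
  x=-24.406: |R|=0.96990 <1
  x=-21.062: |R|=0.94497 <1
  x=-30.169: |R|=1.00075 >1
  x=-30.082: |R|=1.00036 >1
Interval (-30.0000, 0).

(-30.0000,0); λ=-3 ⇒ h* = (30)/3 = 10.0000.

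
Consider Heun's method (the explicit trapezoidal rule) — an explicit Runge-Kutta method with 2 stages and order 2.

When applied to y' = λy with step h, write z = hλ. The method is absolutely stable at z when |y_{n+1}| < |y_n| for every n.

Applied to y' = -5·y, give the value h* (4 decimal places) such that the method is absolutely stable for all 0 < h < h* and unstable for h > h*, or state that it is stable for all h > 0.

Test eqn y'=λy, z=hλ:
  order 2, 2-stage ⇒ R(z)=1+z+z^2/2
  (e.g. R(-0.42)=0.66820, |R|=0.66820)

Need |R(x)|<1, x<0.
x=-0.42: |R|=0.6682
|R(-1.79)|=0.8121 |R(-0.86)|=0.5098 |R(-0.71)|=0.5421
Bisect:
  x_lo=-2.4696 |R|=1.5798  x_hi=-0.2797 |R|=0.7594
  mid=-1.37462 |R|=0.57017 →hi
  mid=-1.92211 |R|=0.92514 →hi
  mid=-2.19585 |R|=1.21503 →lo
  mid=-2.05898 |R|=1.06072 →lo
  mid=-1.99054 |R|=0.99059 →hi
  mid=-2.02476 |R|=1.02507 →lo
  mid=-2.00765 |R|=1.00768 →lo
  mid=-1.99910 |R|=0.99910 →hi
  mid=-2.00337 |R|=1.00338 →lo
  mid=-2.00123 |R|=1.00124 →lo
  ...
  [-2.00003,-1.99990] ⇒ x*=-2.0000
So |R|<1 on (-2.0000, 0).

(-2.0000,0); λ=-5 ⇒ h* = 0.4000.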